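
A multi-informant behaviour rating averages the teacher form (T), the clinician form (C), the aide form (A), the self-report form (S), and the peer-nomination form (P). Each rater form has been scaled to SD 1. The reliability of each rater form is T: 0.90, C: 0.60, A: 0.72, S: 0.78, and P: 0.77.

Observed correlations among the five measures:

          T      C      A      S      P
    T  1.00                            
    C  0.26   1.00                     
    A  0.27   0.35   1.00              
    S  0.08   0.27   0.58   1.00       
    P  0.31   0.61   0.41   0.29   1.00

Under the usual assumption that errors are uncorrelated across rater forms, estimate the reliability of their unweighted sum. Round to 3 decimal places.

0.896

Var(T+C+A+S+P) = 5 + 2·[0.26 + 0.27 + 0.08 + 0.31 + 0.35 + 0.27 + 0.61 + 0.58 + 0.41 + 0.29] = 5 + 6.86 = 11.86.
Under uncorrelated errors the observed covariances equal the true-score covariances, so only the own-variance terms attenuate.
True-score variance = [0.90 + 0.60 + 0.72 + 0.78 + 0.77] + 6.86 = 3.77 + 6.86 = 10.63.
Reliability = 10.63 / 11.86 = 0.896.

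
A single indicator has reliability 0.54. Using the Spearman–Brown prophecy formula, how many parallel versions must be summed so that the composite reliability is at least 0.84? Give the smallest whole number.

k ≥ ρ*(1−ρ₁)/(ρ₁(1−ρ*)) = 0.84·0.46 / (0.54·0.16) = 4.472.
Smallest integer k = 5.

5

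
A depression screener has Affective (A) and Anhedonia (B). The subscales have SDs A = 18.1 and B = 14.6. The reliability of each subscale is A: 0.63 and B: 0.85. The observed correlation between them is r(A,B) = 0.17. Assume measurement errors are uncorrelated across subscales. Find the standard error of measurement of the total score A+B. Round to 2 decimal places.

Var(total) = 540.77 + 89.8484 = 630.618.
True-score variance = 387.58 + 89.8484 = 477.429, so reliability = 0.7571.
Error variance = 630.618 − 477.429 = 153.19; SEM = √153.19 = 12.38.

12.38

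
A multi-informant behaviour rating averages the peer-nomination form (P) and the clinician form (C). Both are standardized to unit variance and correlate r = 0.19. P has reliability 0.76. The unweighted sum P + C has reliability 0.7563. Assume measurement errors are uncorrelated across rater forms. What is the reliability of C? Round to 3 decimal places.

0.660

Var(P+C) = 2 + 2·0.19 = 2.380.
True-score variance = ρ_P + ρ_C + 2·0.19, so 0.7563 = (0.76 + ρ_C + 0.38) / 2.380.
ρ_C = 0.7563·2.380 − 0.76 − 0.38 = 0.660.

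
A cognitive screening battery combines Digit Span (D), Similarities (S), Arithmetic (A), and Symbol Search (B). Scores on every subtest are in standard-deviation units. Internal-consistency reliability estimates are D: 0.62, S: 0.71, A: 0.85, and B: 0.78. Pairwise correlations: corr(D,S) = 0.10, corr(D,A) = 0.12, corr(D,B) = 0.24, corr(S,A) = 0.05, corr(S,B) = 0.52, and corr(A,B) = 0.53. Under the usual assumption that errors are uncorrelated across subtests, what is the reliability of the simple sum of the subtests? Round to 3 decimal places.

Var(D+S+A+B) = 4 + 2·[0.10 + 0.12 + 0.24 + 0.05 + 0.52 + 0.53] = 4 + 3.12 = 7.12.
With uncorrelated errors the cross-covariances are all true-score covariance, so they carry over unchanged; only the diagonal terms shrink to ρᵢσᵢ².
True-score variance = [0.62 + 0.71 + 0.85 + 0.78] + 3.12 = 2.96 + 3.12 = 6.08.
Reliability = 6.08 / 7.12 = 0.854.

0.854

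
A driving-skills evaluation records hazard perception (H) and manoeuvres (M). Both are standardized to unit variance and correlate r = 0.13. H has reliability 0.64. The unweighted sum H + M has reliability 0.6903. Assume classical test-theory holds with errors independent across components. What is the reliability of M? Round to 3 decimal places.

Var(H+M) = 2 + 2·0.13 = 2.260.
True-score variance = ρ_H + ρ_M + 2·0.13, so 0.6903 = (0.64 + ρ_M + 0.26) / 2.260.
ρ_M = 0.6903·2.260 − 0.64 − 0.26 = 0.660.

0.660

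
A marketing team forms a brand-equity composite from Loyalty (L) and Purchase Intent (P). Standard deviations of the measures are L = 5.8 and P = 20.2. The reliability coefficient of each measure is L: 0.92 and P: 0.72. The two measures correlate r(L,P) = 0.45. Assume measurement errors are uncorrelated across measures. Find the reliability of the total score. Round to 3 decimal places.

0.786

Var(L+P) = 5.8² + 20.2² + 2·[5.8·20.2·0.45] = 441.68 + 105.444 = 547.124.
Under uncorrelated errors the observed covariances equal the true-score covariances, so only the own-variance terms attenuate.
True-score variance = [5.8²·0.92 + 20.2²·0.72] + 105.444 = 324.738 + 105.444 = 430.182.
Reliability = 430.182 / 547.124 = 0.786.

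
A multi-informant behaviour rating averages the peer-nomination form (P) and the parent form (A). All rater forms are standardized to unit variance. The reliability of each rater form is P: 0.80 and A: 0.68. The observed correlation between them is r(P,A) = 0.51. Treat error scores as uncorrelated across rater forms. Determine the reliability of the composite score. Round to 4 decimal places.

Var(P+A) = 2 + 2·[0.51] = 2 + 1.02 = 3.02.
Under uncorrelated errors the observed covariances equal the true-score covariances, so only the own-variance terms attenuate.
True-score variance = [0.80 + 0.68] + 1.02 = 1.48 + 1.02 = 2.5.
Reliability = 2.5 / 3.02 = 0.8278.

0.8278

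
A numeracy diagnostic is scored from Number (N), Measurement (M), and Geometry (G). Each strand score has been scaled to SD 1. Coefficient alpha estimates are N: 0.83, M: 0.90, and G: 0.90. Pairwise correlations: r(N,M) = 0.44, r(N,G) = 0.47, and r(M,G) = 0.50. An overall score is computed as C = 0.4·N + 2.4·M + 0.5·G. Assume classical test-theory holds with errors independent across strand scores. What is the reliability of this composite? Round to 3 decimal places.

Var(C) = 0.4² + 2.4² + 0.5² + 2·[0.96·0.44 + 0.2·0.47 + 1.2·0.50] = 6.17 + 2.2328 = 8.4028.
With uncorrelated errors the cross-covariances are all true-score covariance, so they carry over unchanged; only the diagonal terms shrink to ρᵢσᵢ².
True-score variance = [0.4²·0.83 + 2.4²·0.90 + 0.5²·0.90] + 2.2328 = 5.5418 + 2.2328 = 7.7746.
Reliability = 7.7746 / 8.4028 = 0.925.

0.925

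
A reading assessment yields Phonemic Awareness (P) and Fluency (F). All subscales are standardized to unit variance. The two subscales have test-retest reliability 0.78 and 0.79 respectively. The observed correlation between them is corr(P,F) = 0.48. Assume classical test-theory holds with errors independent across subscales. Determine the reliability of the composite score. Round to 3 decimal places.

Var(P+F) = 2 + 2·[0.48] = 2 + 0.96 = 2.96.
Because errors are independent across components, Cov(Tᵢ,Tⱼ) = Cov(Xᵢ,Xⱼ); the off-diagonal part of the true-score variance is the same as above.
True-score variance = [0.78 + 0.79] + 0.96 = 1.57 + 0.96 = 2.53.
Reliability = 2.53 / 2.96 = 0.855.

0.855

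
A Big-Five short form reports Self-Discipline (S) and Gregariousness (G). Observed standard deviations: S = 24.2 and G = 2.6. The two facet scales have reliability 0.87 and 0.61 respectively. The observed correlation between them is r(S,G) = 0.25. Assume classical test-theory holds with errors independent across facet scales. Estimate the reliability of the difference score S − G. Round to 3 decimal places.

Var(S−G) = 24.2² + 2.6² − 2·24.2·2.6·0.25 = 592.4 − 31.46 = 560.94.
Under uncorrelated errors the observed covariances equal the true-score covariances, so only the own-variance terms attenuate.
True-score variance = [24.2²·0.87 + 2.6²·0.61] − 31.46 = 513.63 − 31.46 = 482.17.
Reliability = 482.17 / 560.94 = 0.860.

0.860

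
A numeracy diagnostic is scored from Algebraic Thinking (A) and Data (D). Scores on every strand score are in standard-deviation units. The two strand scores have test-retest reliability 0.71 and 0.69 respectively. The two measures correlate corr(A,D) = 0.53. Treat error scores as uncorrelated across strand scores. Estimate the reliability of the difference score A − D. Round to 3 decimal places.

0.362

Var(A−D) = 1 + 1 − 2·0.53 = 2 − 1.06 = 0.94.
Under uncorrelated errors the observed covariances equal the true-score covariances, so only the own-variance terms attenuate.
True-score variance = [0.71 + 0.69] − 1.06 = 1.4 − 1.06 = 0.34.
Reliability = 0.34 / 0.94 = 0.362.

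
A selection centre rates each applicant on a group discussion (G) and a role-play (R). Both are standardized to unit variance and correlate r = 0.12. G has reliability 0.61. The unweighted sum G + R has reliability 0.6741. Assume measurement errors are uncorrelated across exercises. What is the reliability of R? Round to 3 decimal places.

0.660

Var(G+R) = 2 + 2·0.12 = 2.240.
True-score variance = ρ_G + ρ_R + 2·0.12, so 0.6741 = (0.61 + ρ_R + 0.24) / 2.240.
ρ_R = 0.6741·2.240 − 0.61 − 0.24 = 0.660.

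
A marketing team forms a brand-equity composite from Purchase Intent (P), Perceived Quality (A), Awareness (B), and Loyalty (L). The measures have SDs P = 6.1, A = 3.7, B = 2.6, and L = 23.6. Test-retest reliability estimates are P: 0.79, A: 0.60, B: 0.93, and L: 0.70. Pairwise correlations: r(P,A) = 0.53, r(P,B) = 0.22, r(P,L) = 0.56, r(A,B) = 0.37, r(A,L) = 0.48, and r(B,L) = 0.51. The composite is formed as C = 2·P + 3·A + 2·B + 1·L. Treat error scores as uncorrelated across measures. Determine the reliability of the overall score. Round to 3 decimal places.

0.859

Var(C) = 2²·6.1² + 3²·3.7² + 2²·2.6² + 23.6² + 2·[6·6.1·3.7·0.53 + 4·6.1·2.6·0.22 + 2·6.1·23.6·0.56 + 6·3.7·2.6·0.37 + 3·3.7·23.6·0.48 + 2·2.6·23.6·0.51] = 856.05 + 913.298 = 1769.35.
Because errors are independent across components, Cov(Tᵢ,Tⱼ) = Cov(Xᵢ,Xⱼ); the off-diagonal part of the true-score variance is the same as above.
True-score variance = [2²·6.1²·0.79 + 3²·3.7²·0.60 + 2²·2.6²·0.93 + 23.6²·0.70] + 913.298 = 606.529 + 913.298 = 1519.83.
Reliability = 1519.83 / 1769.35 = 0.859.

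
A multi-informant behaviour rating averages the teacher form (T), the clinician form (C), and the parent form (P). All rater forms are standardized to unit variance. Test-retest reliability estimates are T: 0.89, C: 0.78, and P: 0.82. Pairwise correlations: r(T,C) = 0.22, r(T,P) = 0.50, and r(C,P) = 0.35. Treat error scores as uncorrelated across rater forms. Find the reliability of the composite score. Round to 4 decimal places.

0.9008

Var(T+C+P) = 3 + 2·[0.22 + 0.50 + 0.35] = 3 + 2.14 = 5.14.
Under uncorrelated errors the observed covariances equal the true-score covariances, so only the own-variance terms attenuate.
True-score variance = [0.89 + 0.78 + 0.82] + 2.14 = 2.49 + 2.14 = 4.63.
Reliability = 4.63 / 5.14 = 0.9008.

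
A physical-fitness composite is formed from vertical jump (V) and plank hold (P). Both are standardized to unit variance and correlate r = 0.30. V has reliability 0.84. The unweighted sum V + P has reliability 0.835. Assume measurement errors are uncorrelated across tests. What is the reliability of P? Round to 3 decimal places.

Var(V+P) = 2 + 2·0.30 = 2.600.
True-score variance = ρ_V + ρ_P + 2·0.30, so 0.835 = (0.84 + ρ_P + 0.60) / 2.600.
ρ_P = 0.835·2.600 − 0.84 − 0.60 = 0.731.

0.731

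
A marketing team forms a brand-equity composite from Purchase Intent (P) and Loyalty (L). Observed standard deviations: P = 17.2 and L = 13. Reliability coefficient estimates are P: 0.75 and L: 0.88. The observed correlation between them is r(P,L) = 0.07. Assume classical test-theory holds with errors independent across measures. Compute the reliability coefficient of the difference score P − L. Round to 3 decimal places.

Var(P−L) = 17.2² + 13² − 2·17.2·13·0.07 = 464.84 − 31.304 = 433.536.
Under uncorrelated errors the observed covariances equal the true-score covariances, so only the own-variance terms attenuate.
True-score variance = [17.2²·0.75 + 13²·0.88] − 31.304 = 370.6 − 31.304 = 339.296.
Reliability = 339.296 / 433.536 = 0.783.

0.783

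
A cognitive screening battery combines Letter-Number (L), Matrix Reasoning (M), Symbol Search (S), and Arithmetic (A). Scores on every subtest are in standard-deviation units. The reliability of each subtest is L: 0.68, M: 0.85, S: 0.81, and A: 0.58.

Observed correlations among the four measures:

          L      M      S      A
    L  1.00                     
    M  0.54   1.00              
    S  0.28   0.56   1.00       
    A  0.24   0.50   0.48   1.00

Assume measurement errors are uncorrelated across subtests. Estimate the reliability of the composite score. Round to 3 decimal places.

Var(L+M+S+A) = 4 + 2·[0.54 + 0.28 + 0.24 + 0.56 + 0.50 + 0.48] = 4 + 5.2 = 9.2.
Because errors are independent across components, Cov(Tᵢ,Tⱼ) = Cov(Xᵢ,Xⱼ); the off-diagonal part of the true-score variance is the same as above.
True-score variance = [0.68 + 0.85 + 0.81 + 0.58] + 5.2 = 2.92 + 5.2 = 8.12.
Reliability = 8.12 / 9.2 = 0.883.

0.883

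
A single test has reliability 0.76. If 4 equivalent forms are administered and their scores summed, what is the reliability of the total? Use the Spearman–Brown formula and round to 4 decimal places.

ρ_k = kρ / (1 + (k−1)ρ) = 4·0.76 / (1 + 3·0.76) = 3.040 / 3.280 = 0.9268.

0.9268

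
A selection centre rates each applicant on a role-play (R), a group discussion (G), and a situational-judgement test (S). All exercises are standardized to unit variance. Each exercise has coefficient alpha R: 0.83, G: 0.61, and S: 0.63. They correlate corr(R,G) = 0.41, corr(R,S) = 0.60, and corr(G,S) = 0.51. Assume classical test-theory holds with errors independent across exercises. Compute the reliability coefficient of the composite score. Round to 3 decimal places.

Var(R+G+S) = 3 + 2·[0.41 + 0.60 + 0.51] = 3 + 3.04 = 6.04.
Under uncorrelated errors the observed covariances equal the true-score covariances, so only the own-variance terms attenuate.
True-score variance = [0.83 + 0.61 + 0.63] + 3.04 = 2.07 + 3.04 = 5.11.
Reliability = 5.11 / 6.04 = 0.846.

0.846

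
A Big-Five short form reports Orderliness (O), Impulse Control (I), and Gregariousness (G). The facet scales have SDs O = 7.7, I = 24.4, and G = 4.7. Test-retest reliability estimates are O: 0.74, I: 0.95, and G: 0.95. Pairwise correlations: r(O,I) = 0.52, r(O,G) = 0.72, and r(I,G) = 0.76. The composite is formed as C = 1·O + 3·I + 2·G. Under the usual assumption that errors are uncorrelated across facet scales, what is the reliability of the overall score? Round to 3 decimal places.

0.960

Var(C) = 7.7² + 3²·24.4² + 2²·4.7² + 2·[3·7.7·24.4·0.52 + 2·7.7·4.7·0.72 + 6·24.4·4.7·0.76] = 5505.89 + 1736.29 = 7242.18.
Under uncorrelated errors the observed covariances equal the true-score covariances, so only the own-variance terms attenuate.
True-score variance = [7.7²·0.74 + 3²·24.4²·0.95 + 2²·4.7²·0.95] + 1736.29 = 5218.14 + 1736.29 = 6954.44.
Reliability = 6954.44 / 7242.18 = 0.960.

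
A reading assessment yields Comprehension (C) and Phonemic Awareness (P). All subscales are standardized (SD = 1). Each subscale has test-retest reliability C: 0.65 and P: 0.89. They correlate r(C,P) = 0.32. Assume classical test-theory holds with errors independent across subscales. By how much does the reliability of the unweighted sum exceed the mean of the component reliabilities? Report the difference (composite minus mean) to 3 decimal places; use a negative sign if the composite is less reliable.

Var(sum) = 2 + 0.64 = 2.64; true-score variance = 1.54 + 0.64 = 2.18; composite reliability = 0.8258.
Mean component reliability = 0.7700.
Difference = 0.8258 − 0.7700 = 0.056.

0.056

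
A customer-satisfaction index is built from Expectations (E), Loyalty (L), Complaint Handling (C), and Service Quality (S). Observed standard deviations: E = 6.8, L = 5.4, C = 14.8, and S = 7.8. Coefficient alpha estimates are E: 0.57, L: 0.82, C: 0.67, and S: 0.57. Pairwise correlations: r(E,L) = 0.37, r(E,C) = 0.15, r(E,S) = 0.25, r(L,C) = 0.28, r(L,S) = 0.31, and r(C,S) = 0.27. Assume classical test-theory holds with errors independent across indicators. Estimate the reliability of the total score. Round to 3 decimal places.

0.784

Var(E+L+C+S) = 6.8² + 5.4² + 14.8² + 7.8² + 2·[6.8·5.4·0.37 + 6.8·14.8·0.15 + 6.8·7.8·0.25 + 5.4·14.8·0.28 + 5.4·7.8·0.31 + 14.8·7.8·0.27] = 355.28 + 217.092 = 572.372.
Because errors are independent across components, Cov(Tᵢ,Tⱼ) = Cov(Xᵢ,Xⱼ); the off-diagonal part of the true-score variance is the same as above.
True-score variance = [6.8²·0.57 + 5.4²·0.82 + 14.8²·0.67 + 7.8²·0.57] + 217.092 = 231.704 + 217.092 = 448.796.
Reliability = 448.796 / 572.372 = 0.784.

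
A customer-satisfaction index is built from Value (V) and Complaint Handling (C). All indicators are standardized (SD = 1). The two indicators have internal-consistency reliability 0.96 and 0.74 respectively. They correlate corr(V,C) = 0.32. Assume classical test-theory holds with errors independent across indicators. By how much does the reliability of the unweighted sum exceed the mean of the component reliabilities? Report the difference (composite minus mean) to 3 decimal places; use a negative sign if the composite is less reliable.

0.036

Var(sum) = 2 + 0.64 = 2.64; true-score variance = 1.7 + 0.64 = 2.34; composite reliability = 0.8864.
Mean component reliability = 0.8500.
Difference = 0.8864 − 0.8500 = 0.036.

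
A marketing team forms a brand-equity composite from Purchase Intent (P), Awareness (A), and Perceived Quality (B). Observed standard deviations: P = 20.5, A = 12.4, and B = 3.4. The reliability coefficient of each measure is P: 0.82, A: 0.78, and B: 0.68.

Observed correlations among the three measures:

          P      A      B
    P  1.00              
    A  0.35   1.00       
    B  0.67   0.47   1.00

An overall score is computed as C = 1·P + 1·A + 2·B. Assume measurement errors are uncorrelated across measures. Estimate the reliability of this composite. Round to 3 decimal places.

0.883

Var(C) = 20.5² + 12.4² + 2²·3.4² + 2·[20.5·12.4·0.35 + 2·20.5·3.4·0.67 + 2·12.4·3.4·0.47] = 620.25 + 443.997 = 1064.25.
Under uncorrelated errors the observed covariances equal the true-score covariances, so only the own-variance terms attenuate.
True-score variance = [20.5²·0.82 + 12.4²·0.78 + 2²·3.4²·0.68] + 443.997 = 495.981 + 443.997 = 939.978.
Reliability = 939.978 / 1064.25 = 0.883.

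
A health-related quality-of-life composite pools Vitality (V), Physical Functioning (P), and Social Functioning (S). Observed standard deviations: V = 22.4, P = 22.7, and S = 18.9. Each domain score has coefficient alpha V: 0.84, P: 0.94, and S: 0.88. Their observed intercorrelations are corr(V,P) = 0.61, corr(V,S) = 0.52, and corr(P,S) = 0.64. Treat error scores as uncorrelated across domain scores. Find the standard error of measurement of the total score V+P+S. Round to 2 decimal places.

Var(total) = 1374.26 + 1609.8 = 2984.06.
True-score variance = 1220.2 + 1609.8 = 2829.99, so reliability = 0.9484.
Error variance = 2984.06 − 2829.99 = 154.064; SEM = √154.064 = 12.41.

12.41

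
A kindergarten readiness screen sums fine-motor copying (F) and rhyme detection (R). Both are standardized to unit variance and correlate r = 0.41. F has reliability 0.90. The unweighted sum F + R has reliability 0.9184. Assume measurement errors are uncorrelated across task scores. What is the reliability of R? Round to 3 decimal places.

0.870

Var(F+R) = 2 + 2·0.41 = 2.820.
True-score variance = ρ_F + ρ_R + 2·0.41, so 0.9184 = (0.90 + ρ_R + 0.82) / 2.820.
ρ_R = 0.9184·2.820 − 0.90 − 0.82 = 0.870.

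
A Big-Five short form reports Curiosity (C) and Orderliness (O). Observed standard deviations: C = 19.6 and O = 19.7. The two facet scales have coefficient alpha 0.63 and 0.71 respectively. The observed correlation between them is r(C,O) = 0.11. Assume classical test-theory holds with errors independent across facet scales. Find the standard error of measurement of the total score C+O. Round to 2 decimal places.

Var(total) = 772.25 + 84.9464 = 857.196.
True-score variance = 517.565 + 84.9464 = 602.511, so reliability = 0.7029.
Error variance = 857.196 − 602.511 = 254.685; SEM = √254.685 = 15.96.

15.96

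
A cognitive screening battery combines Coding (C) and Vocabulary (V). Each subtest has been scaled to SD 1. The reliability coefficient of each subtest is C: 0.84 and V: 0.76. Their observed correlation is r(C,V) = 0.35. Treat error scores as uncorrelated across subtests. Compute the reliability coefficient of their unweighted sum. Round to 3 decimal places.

Var(C+V) = 2 + 2·[0.35] = 2 + 0.7 = 2.7.
Under uncorrelated errors the observed covariances equal the true-score covariances, so only the own-variance terms attenuate.
True-score variance = [0.84 + 0.76] + 0.7 = 1.6 + 0.7 = 2.3.
Reliability = 2.3 / 2.7 = 0.852.

0.852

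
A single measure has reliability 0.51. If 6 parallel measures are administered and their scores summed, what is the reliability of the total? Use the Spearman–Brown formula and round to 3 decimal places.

0.862

ρ_k = kρ / (1 + (k−1)ρ) = 6·0.51 / (1 + 5·0.51) = 3.060 / 3.550 = 0.862.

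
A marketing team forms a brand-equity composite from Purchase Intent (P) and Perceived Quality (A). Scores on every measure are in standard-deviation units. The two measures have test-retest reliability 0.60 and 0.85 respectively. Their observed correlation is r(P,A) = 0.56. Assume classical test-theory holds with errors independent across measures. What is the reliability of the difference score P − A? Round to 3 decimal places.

0.375

Var(P−A) = 1 + 1 − 2·0.56 = 2 − 1.12 = 0.88.
Under uncorrelated errors the observed covariances equal the true-score covariances, so only the own-variance terms attenuate.
True-score variance = [0.60 + 0.85] − 1.12 = 1.45 − 1.12 = 0.33.
Reliability = 0.33 / 0.88 = 0.375.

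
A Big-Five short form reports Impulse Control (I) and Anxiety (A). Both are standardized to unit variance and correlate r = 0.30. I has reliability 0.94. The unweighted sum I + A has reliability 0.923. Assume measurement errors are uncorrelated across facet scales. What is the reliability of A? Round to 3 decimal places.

Var(I+A) = 2 + 2·0.30 = 2.600.
True-score variance = ρ_I + ρ_A + 2·0.30, so 0.923 = (0.94 + ρ_A + 0.60) / 2.600.
ρ_A = 0.923·2.600 − 0.94 − 0.60 = 0.860.

0.860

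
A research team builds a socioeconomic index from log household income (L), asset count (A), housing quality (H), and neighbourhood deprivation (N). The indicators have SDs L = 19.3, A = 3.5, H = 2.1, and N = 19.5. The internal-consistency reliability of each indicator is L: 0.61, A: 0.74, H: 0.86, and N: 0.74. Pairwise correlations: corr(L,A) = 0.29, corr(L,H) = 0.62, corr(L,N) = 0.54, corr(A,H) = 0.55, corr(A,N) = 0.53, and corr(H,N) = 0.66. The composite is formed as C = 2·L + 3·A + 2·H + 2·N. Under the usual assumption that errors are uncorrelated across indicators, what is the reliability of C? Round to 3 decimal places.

Var(C) = 2²·19.3² + 3²·3.5² + 2²·2.1² + 2²·19.5² + 2·[6·19.3·3.5·0.29 + 4·19.3·2.1·0.62 + 4·19.3·19.5·0.54 + 6·3.5·2.1·0.55 + 6·3.5·19.5·0.53 + 4·2.1·19.5·0.66] = 3138.85 + 2760.73 = 5899.58.
Under uncorrelated errors the observed covariances equal the true-score covariances, so only the own-variance terms attenuate.
True-score variance = [2²·19.3²·0.61 + 3²·3.5²·0.74 + 2²·2.1²·0.86 + 2²·19.5²·0.74] + 2760.73 = 2131.17 + 2760.73 = 4891.9.
Reliability = 4891.9 / 5899.58 = 0.829.

0.829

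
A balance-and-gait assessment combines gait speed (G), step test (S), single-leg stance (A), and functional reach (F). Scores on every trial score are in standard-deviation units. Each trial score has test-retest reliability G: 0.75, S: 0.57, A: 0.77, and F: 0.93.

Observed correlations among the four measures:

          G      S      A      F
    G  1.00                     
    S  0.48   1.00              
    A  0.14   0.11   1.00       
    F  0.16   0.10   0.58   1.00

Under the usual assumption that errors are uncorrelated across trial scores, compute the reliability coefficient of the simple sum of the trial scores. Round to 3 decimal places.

Var(G+S+A+F) = 4 + 2·[0.48 + 0.14 + 0.16 + 0.11 + 0.10 + 0.58] = 4 + 3.14 = 7.14.
Under uncorrelated errors the observed covariances equal the true-score covariances, so only the own-variance terms attenuate.
True-score variance = [0.75 + 0.57 + 0.77 + 0.93] + 3.14 = 3.02 + 3.14 = 6.16.
Reliability = 6.16 / 7.14 = 0.863.

0.863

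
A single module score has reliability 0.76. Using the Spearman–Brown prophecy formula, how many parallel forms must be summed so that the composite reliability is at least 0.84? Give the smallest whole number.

k ≥ ρ*(1−ρ₁)/(ρ₁(1−ρ*)) = 0.84·0.24 / (0.76·0.16) = 1.658.
Smallest integer k = 2.

2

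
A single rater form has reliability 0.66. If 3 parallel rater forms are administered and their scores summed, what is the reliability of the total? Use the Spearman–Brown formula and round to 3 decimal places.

ρ_k = kρ / (1 + (k−1)ρ) = 3·0.66 / (1 + 2·0.66) = 1.980 / 2.320 = 0.853.

0.853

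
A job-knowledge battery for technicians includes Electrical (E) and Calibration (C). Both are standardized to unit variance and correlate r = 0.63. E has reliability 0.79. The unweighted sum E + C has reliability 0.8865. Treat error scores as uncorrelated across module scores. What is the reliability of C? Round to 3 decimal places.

Var(E+C) = 2 + 2·0.63 = 3.260.
True-score variance = ρ_E + ρ_C + 2·0.63, so 0.8865 = (0.79 + ρ_C + 1.26) / 3.260.
ρ_C = 0.8865·3.260 − 0.79 − 1.26 = 0.840.

0.840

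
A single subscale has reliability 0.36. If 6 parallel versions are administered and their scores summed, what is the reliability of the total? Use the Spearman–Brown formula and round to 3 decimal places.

0.771

ρ_k = kρ / (1 + (k−1)ρ) = 6·0.36 / (1 + 5·0.36) = 2.160 / 2.800 = 0.771.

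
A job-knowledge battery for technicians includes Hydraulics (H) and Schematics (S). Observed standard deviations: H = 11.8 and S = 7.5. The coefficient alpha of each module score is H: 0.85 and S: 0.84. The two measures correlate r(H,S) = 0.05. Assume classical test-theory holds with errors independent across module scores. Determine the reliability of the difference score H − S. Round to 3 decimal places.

Var(H−S) = 11.8² + 7.5² − 2·11.8·7.5·0.05 = 195.49 − 8.85 = 186.64.
Under uncorrelated errors the observed covariances equal the true-score covariances, so only the own-variance terms attenuate.
True-score variance = [11.8²·0.85 + 7.5²·0.84] − 8.85 = 165.604 − 8.85 = 156.754.
Reliability = 156.754 / 186.64 = 0.840.

0.840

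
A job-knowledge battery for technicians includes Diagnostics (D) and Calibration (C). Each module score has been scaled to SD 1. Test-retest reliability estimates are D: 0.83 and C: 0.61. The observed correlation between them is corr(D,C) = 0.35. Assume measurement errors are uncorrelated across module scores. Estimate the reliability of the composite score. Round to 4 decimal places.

Var(D+C) = 2 + 2·[0.35] = 2 + 0.7 = 2.7.
With uncorrelated errors the cross-covariances are all true-score covariance, so they carry over unchanged; only the diagonal terms shrink to ρᵢσᵢ².
True-score variance = [0.83 + 0.61] + 0.7 = 1.44 + 0.7 = 2.14.
Reliability = 2.14 / 2.7 = 0.7926.

0.7926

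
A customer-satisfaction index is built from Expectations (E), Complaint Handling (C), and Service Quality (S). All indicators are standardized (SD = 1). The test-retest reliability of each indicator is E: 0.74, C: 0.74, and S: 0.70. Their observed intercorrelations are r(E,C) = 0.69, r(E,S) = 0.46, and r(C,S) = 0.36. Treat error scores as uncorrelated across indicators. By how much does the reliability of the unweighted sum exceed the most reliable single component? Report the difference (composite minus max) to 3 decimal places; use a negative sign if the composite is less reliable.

Var(sum) = 3 + 3.02 = 6.02; true-score variance = 2.18 + 3.02 = 5.2; composite reliability = 0.8638.
Max component reliability = 0.7400.
Difference = 0.8638 − 0.7400 = 0.124.

0.124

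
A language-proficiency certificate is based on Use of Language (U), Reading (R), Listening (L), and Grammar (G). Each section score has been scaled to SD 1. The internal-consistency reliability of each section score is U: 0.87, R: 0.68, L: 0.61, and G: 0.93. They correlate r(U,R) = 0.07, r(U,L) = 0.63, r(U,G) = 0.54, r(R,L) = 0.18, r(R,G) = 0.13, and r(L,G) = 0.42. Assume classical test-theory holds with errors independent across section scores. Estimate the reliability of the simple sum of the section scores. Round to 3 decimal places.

0.885

Var(U+R+L+G) = 4 + 2·[0.07 + 0.63 + 0.54 + 0.18 + 0.13 + 0.42] = 4 + 3.94 = 7.94.
Under uncorrelated errors the observed covariances equal the true-score covariances, so only the own-variance terms attenuate.
True-score variance = [0.87 + 0.68 + 0.61 + 0.93] + 3.94 = 3.09 + 3.94 = 7.03.
Reliability = 7.03 / 7.94 = 0.885.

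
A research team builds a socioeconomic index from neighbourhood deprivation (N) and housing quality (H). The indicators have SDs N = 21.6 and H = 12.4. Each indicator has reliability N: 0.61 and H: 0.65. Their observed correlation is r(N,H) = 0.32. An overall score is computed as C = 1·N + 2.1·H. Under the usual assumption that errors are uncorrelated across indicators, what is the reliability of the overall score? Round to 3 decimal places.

Var(C) = 21.6² + 2.1²·12.4² + 2·[2.1·21.6·12.4·0.32] = 1144.64 + 359.977 = 1504.62.
With uncorrelated errors the cross-covariances are all true-score covariance, so they carry over unchanged; only the diagonal terms shrink to ρᵢσᵢ².
True-score variance = [21.6²·0.61 + 2.1²·12.4²·0.65] + 359.977 = 725.355 + 359.977 = 1085.33.
Reliability = 1085.33 / 1504.62 = 0.721.

0.721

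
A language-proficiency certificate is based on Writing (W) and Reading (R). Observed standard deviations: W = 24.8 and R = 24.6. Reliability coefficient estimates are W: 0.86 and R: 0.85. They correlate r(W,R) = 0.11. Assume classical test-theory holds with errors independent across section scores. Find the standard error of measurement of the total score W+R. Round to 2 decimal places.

Var(total) = 1220.2 + 134.218 = 1354.42.
True-score variance = 1043.32 + 134.218 = 1177.54, so reliability = 0.8694.
Error variance = 1354.42 − 1177.54 = 176.88; SEM = √176.88 = 13.30.

13.30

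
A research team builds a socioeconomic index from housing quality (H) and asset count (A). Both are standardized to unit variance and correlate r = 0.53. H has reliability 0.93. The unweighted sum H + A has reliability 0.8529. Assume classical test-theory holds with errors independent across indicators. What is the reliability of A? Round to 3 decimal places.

Var(H+A) = 2 + 2·0.53 = 3.060.
True-score variance = ρ_H + ρ_A + 2·0.53, so 0.8529 = (0.93 + ρ_A + 1.06) / 3.060.
ρ_A = 0.8529·3.060 − 0.93 − 1.06 = 0.620.

0.620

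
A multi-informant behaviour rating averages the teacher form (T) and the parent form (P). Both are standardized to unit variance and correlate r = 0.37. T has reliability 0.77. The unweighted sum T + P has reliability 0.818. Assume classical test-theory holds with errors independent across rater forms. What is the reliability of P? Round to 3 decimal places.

Var(T+P) = 2 + 2·0.37 = 2.740.
True-score variance = ρ_T + ρ_P + 2·0.37, so 0.818 = (0.77 + ρ_P + 0.74) / 2.740.
ρ_P = 0.818·2.740 − 0.77 − 0.74 = 0.731.

0.731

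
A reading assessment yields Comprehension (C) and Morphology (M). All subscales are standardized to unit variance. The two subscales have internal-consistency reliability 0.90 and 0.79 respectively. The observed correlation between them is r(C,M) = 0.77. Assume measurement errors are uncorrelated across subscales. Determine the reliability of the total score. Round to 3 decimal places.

Var(C+M) = 2 + 2·[0.77] = 2 + 1.54 = 3.54.
Because errors are independent across components, Cov(Tᵢ,Tⱼ) = Cov(Xᵢ,Xⱼ); the off-diagonal part of the true-score variance is the same as above.
True-score variance = [0.90 + 0.79] + 1.54 = 1.69 + 1.54 = 3.23.
Reliability = 3.23 / 3.54 = 0.912.

0.912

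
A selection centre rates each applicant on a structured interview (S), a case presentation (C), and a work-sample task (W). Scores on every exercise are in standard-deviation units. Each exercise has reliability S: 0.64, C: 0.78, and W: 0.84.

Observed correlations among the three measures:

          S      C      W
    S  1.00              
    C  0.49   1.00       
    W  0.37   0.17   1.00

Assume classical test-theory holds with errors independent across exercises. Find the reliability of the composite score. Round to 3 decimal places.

0.854

Var(S+C+W) = 3 + 2·[0.49 + 0.37 + 0.17] = 3 + 2.06 = 5.06.
Because errors are independent across components, Cov(Tᵢ,Tⱼ) = Cov(Xᵢ,Xⱼ); the off-diagonal part of the true-score variance is the same as above.
True-score variance = [0.64 + 0.78 + 0.84] + 2.06 = 2.26 + 2.06 = 4.32.
Reliability = 4.32 / 5.06 = 0.854.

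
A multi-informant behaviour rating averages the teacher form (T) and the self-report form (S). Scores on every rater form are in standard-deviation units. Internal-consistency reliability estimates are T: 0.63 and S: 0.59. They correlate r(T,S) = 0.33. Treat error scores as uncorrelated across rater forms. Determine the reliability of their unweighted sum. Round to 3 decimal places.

0.707

Var(T+S) = 2 + 2·[0.33] = 2 + 0.66 = 2.66.
Because errors are independent across components, Cov(Tᵢ,Tⱼ) = Cov(Xᵢ,Xⱼ); the off-diagonal part of the true-score variance is the same as above.
True-score variance = [0.63 + 0.59] + 0.66 = 1.22 + 0.66 = 1.88.
Reliability = 1.88 / 2.66 = 0.707.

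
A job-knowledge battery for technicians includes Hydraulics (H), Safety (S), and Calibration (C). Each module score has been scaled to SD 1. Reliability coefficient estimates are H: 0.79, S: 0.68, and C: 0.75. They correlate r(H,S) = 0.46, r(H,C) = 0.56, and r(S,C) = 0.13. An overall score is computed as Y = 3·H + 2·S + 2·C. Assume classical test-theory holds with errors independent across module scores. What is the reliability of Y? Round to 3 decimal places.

0.862

Var(Y) = 3² + 2² + 2² + 2·[6·0.46 + 6·0.56 + 4·0.13] = 17 + 13.28 = 30.28.
Because errors are independent across components, Cov(Tᵢ,Tⱼ) = Cov(Xᵢ,Xⱼ); the off-diagonal part of the true-score variance is the same as above.
True-score variance = [3²·0.79 + 2²·0.68 + 2²·0.75] + 13.28 = 12.83 + 13.28 = 26.11.
Reliability = 26.11 / 30.28 = 0.862.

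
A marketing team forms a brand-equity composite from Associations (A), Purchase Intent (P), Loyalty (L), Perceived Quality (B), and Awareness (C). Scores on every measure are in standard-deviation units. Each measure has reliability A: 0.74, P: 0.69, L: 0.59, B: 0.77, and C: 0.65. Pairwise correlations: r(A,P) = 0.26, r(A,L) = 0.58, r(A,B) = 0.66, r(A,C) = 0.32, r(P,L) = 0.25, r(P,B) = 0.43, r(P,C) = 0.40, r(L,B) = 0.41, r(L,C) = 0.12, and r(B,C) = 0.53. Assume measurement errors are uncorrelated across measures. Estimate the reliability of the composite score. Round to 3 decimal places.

0.879

Var(A+P+L+B+C) = 5 + 2·[0.26 + 0.58 + 0.66 + 0.32 + 0.25 + 0.43 + 0.40 + 0.41 + 0.12 + 0.53] = 5 + 7.92 = 12.92.
With uncorrelated errors the cross-covariances are all true-score covariance, so they carry over unchanged; only the diagonal terms shrink to ρᵢσᵢ².
True-score variance = [0.74 + 0.69 + 0.59 + 0.77 + 0.65] + 7.92 = 3.44 + 7.92 = 11.36.
Reliability = 11.36 / 12.92 = 0.879.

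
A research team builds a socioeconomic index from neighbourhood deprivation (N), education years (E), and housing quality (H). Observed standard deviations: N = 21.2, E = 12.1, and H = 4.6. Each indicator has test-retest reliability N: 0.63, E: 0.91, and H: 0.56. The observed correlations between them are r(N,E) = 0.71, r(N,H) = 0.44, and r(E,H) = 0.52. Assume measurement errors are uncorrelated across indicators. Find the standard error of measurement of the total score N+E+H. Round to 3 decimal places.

13.740

Var(total) = 617.01 + 507.962 = 1124.97.
True-score variance = 428.23 + 507.962 = 936.192, so reliability = 0.8322.
Error variance = 1124.97 − 936.192 = 188.78; SEM = √188.78 = 13.740.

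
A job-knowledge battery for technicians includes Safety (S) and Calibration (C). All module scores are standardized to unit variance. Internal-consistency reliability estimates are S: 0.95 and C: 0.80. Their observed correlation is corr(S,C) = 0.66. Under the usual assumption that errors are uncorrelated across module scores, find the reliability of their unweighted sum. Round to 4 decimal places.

0.9247

Var(S+C) = 2 + 2·[0.66] = 2 + 1.32 = 3.32.
Under uncorrelated errors the observed covariances equal the true-score covariances, so only the own-variance terms attenuate.
True-score variance = [0.95 + 0.80] + 1.32 = 1.75 + 1.32 = 3.07.
Reliability = 3.07 / 3.32 = 0.9247.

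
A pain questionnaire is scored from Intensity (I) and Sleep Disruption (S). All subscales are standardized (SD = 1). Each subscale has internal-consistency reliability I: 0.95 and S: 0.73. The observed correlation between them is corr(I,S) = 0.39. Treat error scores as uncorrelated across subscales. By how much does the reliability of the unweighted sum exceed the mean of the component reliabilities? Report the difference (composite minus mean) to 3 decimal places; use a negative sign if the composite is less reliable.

Var(sum) = 2 + 0.78 = 2.78; true-score variance = 1.68 + 0.78 = 2.46; composite reliability = 0.8849.
Mean component reliability = 0.8400.
Difference = 0.8849 − 0.8400 = 0.045.

0.045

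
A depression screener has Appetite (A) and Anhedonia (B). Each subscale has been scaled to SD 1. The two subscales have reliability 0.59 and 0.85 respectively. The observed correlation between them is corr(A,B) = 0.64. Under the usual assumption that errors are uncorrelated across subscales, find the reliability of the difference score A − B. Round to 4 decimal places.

Var(A−B) = 1 + 1 − 2·0.64 = 2 − 1.28 = 0.72.
Under uncorrelated errors the observed covariances equal the true-score covariances, so only the own-variance terms attenuate.
True-score variance = [0.59 + 0.85] − 1.28 = 1.44 − 1.28 = 0.16.
Reliability = 0.16 / 0.72 = 0.2222.

0.2222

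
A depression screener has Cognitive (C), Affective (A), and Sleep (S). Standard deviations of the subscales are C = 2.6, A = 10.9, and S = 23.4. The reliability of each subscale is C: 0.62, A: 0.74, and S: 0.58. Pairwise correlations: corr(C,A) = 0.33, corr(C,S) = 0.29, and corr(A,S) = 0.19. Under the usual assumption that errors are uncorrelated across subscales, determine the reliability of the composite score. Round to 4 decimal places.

Var(C+A+S) = 2.6² + 10.9² + 23.4² + 2·[2.6·10.9·0.33 + 2.6·23.4·0.29 + 10.9·23.4·0.19] = 673.13 + 150.914 = 824.044.
Under uncorrelated errors the observed covariances equal the true-score covariances, so only the own-variance terms attenuate.
True-score variance = [2.6²·0.62 + 10.9²·0.74 + 23.4²·0.58] + 150.914 = 409.695 + 150.914 = 560.61.
Reliability = 560.61 / 824.044 = 0.6803.

0.6803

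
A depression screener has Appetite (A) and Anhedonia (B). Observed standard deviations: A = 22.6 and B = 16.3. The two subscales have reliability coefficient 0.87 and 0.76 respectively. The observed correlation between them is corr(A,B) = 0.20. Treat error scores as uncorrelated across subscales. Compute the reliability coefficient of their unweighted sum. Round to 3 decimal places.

0.859

Var(A+B) = 22.6² + 16.3² + 2·[22.6·16.3·0.20] = 776.45 + 147.352 = 923.802.
Because errors are independent across components, Cov(Tᵢ,Tⱼ) = Cov(Xᵢ,Xⱼ); the off-diagonal part of the true-score variance is the same as above.
True-score variance = [22.6²·0.87 + 16.3²·0.76] + 147.352 = 646.286 + 147.352 = 793.638.
Reliability = 793.638 / 923.802 = 0.859.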